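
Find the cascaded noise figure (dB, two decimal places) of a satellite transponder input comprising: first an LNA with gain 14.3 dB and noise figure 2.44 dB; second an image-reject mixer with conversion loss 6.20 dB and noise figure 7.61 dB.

2.86 dB

Convert to linear (a loss of L dB is a gain of −L dB): F_i = 10^(NF_i/10), G_i = 10^(G_i,dB/10)
  Stage 1: F_1 = 10^(2.44/10) = 1.754, G_1 = 10^(14.3/10) = 26.92
  Stage 2: F_2 = 10^(7.61/10) = 5.768, G_2 = 10^(−6.20/10) = 0.2399
Friis cascade:
  F = 1.754 + (5.768 − 1)/26.92 = 1.931
NF = 10 log₁₀(1.931) = 2.86 dB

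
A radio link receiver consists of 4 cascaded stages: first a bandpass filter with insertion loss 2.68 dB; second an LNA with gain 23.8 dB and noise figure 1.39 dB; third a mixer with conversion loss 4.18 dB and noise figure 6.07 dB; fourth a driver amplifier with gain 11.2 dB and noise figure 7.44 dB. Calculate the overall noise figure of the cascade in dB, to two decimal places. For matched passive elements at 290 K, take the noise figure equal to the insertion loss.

Convert to linear (a loss of L dB is a gain of −L dB): F_i = 10^(NF_i/10), G_i = 10^(G_i,dB/10)
  Stage 1: F_1 = 10^(2.68/10) = 1.854, G_1 = 10^(−2.68/10) = 0.5395
  Stage 2: F_2 = 10^(1.39/10) = 1.377, G_2 = 10^(23.8/10) = 239.9
  Stage 3: F_3 = 10^(6.07/10) = 4.046, G_3 = 10^(−4.18/10) = 0.3819
  Stage 4: F_4 = 10^(7.44/10) = 5.546, G_4 = 10^(11.2/10) = 13.18
Friis cascade:
  F = 1.854 + (1.377 − 1)/0.5395 + (4.046 − 1)/129.4 + (5.546 − 1)/49.43 = 2.668
NF = 10 log₁₀(2.668) = 4.26 dB

4.26 dB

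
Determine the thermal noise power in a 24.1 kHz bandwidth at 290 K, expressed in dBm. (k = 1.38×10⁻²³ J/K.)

P_n = kTB = 1.38×10⁻²³ × 290 × 2.41×10⁴ = 9.64×10⁻¹⁷ W
In dBm: 10 log₁₀(9.64×10⁻¹⁷ / 10⁻³) = −130.2 dBm

−130.2 dBm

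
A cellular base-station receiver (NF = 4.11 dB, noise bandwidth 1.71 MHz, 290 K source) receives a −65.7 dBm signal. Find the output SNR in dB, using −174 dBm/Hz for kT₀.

Noise floor: N = −174 + 10 log₁₀(B) + NF
10 log₁₀(1.71×10⁶) = 62.33 dB
N = −174 + 62.33 + 4.11 = −107.56 dBm
SNR = P_sig − N = −65.7 − (−107.56) = 41.86 dB → 41.9 dB

41.9 dB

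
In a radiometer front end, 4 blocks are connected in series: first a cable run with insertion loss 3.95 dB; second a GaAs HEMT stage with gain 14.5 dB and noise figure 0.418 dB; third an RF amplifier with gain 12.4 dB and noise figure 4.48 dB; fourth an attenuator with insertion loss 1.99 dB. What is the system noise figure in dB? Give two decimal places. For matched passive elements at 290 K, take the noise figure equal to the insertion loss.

4.62 dB

Convert to linear (a loss of L dB is a gain of −L dB): F_i = 10^(NF_i/10), G_i = 10^(G_i,dB/10)
  Stage 1: F_1 = 10^(3.95/10) = 2.483, G_1 = 10^(−3.95/10) = 0.4027
  Stage 2: F_2 = 10^(0.418/10) = 1.101, G_2 = 10^(14.5/10) = 28.18
  Stage 3: F_3 = 10^(4.48/10) = 2.805, G_3 = 10^(12.4/10) = 17.38
  Stage 4: F_4 = 10^(1.99/10) = 1.581, G_4 = 10^(−1.99/10) = 0.6324
Friis cascade:
  F = 2.483 + (1.101 − 1)/0.4027 + (2.805 − 1)/11.35 + (1.581 − 1)/197.2 = 2.896
NF = 10 log₁₀(2.896) = 4.62 dB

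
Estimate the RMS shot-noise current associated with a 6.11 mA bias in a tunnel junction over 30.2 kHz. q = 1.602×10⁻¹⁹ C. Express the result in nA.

7.69 nA

I_n = √(2qI·B)
2qI·B = 2 × 1.602×10⁻¹⁹ × 6.11×10⁻³ × 3.02×10⁴ = 5.91×10⁻¹⁷ A²
I_n = √(5.91×10⁻¹⁷) = 7.69×10⁻⁹ A = 7.69 nA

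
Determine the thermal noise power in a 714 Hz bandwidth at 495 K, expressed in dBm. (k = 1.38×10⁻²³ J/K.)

−143.1 dBm

P_n = kTB = 1.38×10⁻²³ × 495 × 7.14×10² = 4.88×10⁻¹⁸ W
In dBm: 10 log₁₀(4.88×10⁻¹⁸ / 10⁻³) = −143.1 dBm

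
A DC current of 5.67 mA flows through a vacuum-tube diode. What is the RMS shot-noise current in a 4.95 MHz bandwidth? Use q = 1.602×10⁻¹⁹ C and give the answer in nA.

94.8 nA

I_n = √(2qI·B)
2qI·B = 2 × 1.602×10⁻¹⁹ × 5.67×10⁻³ × 4.95×10⁶ = 8.99×10⁻¹⁵ A²
I_n = √(8.99×10⁻¹⁵) = 9.48×10⁻⁸ A = 94.8 nA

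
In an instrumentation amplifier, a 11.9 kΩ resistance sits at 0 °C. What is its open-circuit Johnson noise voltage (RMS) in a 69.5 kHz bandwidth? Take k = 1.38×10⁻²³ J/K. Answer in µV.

3.53 µV

T = 0 °C + 273.15 = 273.15 K
V_n = √(4kTRB)
4kTRB = 4 × 1.38×10⁻²³ × 273.15 × 1.19×10⁴ × 6.95×10⁴ = 1.25×10⁻¹¹ V²
V_n = √(1.25×10⁻¹¹) = 3.53×10⁻⁶ V = 3.53 µV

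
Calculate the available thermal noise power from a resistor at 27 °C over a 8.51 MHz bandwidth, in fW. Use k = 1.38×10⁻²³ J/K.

T = 27 °C + 273.15 = 300.15 K
P_n = kTB = 1.38×10⁻²³ × 300.15 × 8.51×10⁶ = 3.52×10⁻¹⁴ W = 35.2 fW

35.2 fW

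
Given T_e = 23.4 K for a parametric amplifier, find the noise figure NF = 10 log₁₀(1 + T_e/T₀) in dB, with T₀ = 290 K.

F = 1 + T_e/T₀ = 1 + 23.4/290 = 1.08069
NF = 10 log₁₀(1.08069) = 0.337 dB

0.337 dB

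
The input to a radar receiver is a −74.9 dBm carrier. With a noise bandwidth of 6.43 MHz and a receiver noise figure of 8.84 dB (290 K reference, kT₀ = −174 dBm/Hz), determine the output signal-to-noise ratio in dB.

Noise floor: N = −174 + 10 log₁₀(B) + NF
10 log₁₀(6.43×10⁶) = 68.08 dB
N = −174 + 68.08 + 8.84 = −97.08 dBm
SNR = P_sig − N = −74.9 − (−97.08) = 22.18 dB → 22.2 dB

22.2 dB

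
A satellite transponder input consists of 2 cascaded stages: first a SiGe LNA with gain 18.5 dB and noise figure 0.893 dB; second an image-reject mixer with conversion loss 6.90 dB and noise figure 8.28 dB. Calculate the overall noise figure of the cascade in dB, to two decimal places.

Convert to linear (a loss of L dB is a gain of −L dB): F_i = 10^(NF_i/10), G_i = 10^(G_i,dB/10)
  Stage 1: F_1 = 10^(0.893/10) = 1.228, G_1 = 10^(18.5/10) = 70.79
  Stage 2: F_2 = 10^(8.28/10) = 6.730, G_2 = 10^(−6.90/10) = 0.2042
Friis cascade:
  F = 1.228 + (6.730 − 1)/70.79 = 1.309
NF = 10 log₁₀(1.309) = 1.17 dB

1.17 dB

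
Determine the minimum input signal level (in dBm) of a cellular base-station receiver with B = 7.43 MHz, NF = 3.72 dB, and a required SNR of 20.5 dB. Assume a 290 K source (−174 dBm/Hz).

Sensitivity = −174 + 10 log₁₀(B) + NF + SNR_min
= −174 + 68.71 + 3.72 + 20.5
= −81.07 dBm → −81.1 dBm

−81.1 dBm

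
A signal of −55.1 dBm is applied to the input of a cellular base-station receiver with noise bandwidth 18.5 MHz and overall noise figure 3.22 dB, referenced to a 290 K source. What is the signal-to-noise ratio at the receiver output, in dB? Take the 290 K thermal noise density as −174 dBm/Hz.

43.0 dB

Noise floor: N = −174 + 10 log₁₀(B) + NF
10 log₁₀(1.85×10⁷) = 72.67 dB
N = −174 + 72.67 + 3.22 = −98.11 dBm
SNR = P_sig − N = −55.1 − (−98.11) = 43.01 dB → 43.0 dB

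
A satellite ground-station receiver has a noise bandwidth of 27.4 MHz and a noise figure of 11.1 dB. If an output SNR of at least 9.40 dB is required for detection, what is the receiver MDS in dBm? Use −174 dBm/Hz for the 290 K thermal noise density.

−79.1 dBm

Sensitivity = −174 + 10 log₁₀(B) + NF + SNR_min
= −174 + 74.38 + 11.1 + 9.40
= −79.12 dBm → −79.1 dBm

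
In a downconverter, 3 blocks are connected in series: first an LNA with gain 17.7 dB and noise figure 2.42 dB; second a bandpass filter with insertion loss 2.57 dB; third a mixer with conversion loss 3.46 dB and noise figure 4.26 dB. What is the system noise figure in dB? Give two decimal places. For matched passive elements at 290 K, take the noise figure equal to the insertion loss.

2.58 dB

Convert to linear (a loss of L dB is a gain of −L dB): F_i = 10^(NF_i/10), G_i = 10^(G_i,dB/10)
  Stage 1: F_1 = 10^(2.42/10) = 1.746, G_1 = 10^(17.7/10) = 58.88
  Stage 2: F_2 = 10^(2.57/10) = 1.807, G_2 = 10^(−2.57/10) = 0.5534
  Stage 3: F_3 = 10^(4.26/10) = 2.667, G_3 = 10^(−3.46/10) = 0.4508
Friis cascade:
  F = 1.746 + (1.807 − 1)/58.88 + (2.667 − 1)/32.58 = 1.811
NF = 10 log₁₀(1.811) = 2.58 dB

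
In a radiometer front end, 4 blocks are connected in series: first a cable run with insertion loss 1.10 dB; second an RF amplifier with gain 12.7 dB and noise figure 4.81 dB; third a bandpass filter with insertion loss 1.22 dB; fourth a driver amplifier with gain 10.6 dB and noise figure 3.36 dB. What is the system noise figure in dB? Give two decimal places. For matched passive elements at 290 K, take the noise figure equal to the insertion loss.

6.05 dB

Convert to linear (a loss of L dB is a gain of −L dB): F_i = 10^(NF_i/10), G_i = 10^(G_i,dB/10)
  Stage 1: F_1 = 10^(1.10/10) = 1.288, G_1 = 10^(−1.10/10) = 0.7762
  Stage 2: F_2 = 10^(4.81/10) = 3.027, G_2 = 10^(12.7/10) = 18.62
  Stage 3: F_3 = 10^(1.22/10) = 1.324, G_3 = 10^(−1.22/10) = 0.7551
  Stage 4: F_4 = 10^(3.36/10) = 2.168, G_4 = 10^(10.6/10) = 11.48
Friis cascade:
  F = 1.288 + (3.027 − 1)/0.7762 + (1.324 − 1)/14.45 + (2.168 − 1)/10.91 = 4.029
NF = 10 log₁₀(4.029) = 6.05 dB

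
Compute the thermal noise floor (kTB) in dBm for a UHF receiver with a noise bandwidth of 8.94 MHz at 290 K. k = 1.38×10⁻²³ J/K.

−104.5 dBm

P_n = kTB = 1.38×10⁻²³ × 290 × 8.94×10⁶ = 3.58×10⁻¹⁴ W
In dBm: 10 log₁₀(3.58×10⁻¹⁴ / 10⁻³) = −104.5 dBm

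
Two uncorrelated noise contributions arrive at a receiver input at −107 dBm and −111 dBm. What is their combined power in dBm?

Convert to linear, add, convert back:
P₁ = 2.00×10⁻¹⁴ W, P₂ = 7.94×10⁻¹⁵ W
P_tot = 2.79×10⁻¹⁴ W → 10 log₁₀(P_tot / 10⁻³) = −105.5 dBm

−105.5 dBm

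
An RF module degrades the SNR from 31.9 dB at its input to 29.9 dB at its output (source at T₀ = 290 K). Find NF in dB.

NF (dB) = SNR_in(dB) − SNR_out(dB) when the source is at T₀
NF = 31.9 − 29.9 = 2.0 dB

2.0 dB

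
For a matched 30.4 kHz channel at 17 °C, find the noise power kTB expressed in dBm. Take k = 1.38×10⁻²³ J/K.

−129.1 dBm

T = 17 °C + 273.15 = 290.15 K
P_n = kTB = 1.38×10⁻²³ × 290.15 × 3.04×10⁴ = 1.22×10⁻¹⁶ W
In dBm: 10 log₁₀(1.22×10⁻¹⁶ / 10⁻³) = −129.1 dBm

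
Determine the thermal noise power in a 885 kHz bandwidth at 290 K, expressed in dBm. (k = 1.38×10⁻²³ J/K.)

−114.5 dBm

P_n = kTB = 1.38×10⁻²³ × 290 × 8.85×10⁵ = 3.54×10⁻¹⁵ W
In dBm: 10 log₁₀(3.54×10⁻¹⁵ / 10⁻³) = −114.5 dBm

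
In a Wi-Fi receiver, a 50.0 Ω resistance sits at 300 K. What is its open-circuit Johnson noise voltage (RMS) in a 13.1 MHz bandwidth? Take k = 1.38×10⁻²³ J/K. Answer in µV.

3.29 µV

V_n = √(4kTRB)
4kTRB = 4 × 1.38×10⁻²³ × 300 × 5.00×10¹ × 1.31×10⁷ = 1.08×10⁻¹¹ V²
V_n = √(1.08×10⁻¹¹) = 3.29×10⁻⁶ V = 3.29 µV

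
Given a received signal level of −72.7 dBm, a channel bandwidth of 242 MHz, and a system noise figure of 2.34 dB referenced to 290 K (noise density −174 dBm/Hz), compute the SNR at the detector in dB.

15.1 dB

Noise floor: N = −174 + 10 log₁₀(B) + NF
10 log₁₀(2.42×10⁸) = 83.84 dB
N = −174 + 83.84 + 2.34 = −87.82 dBm
SNR = P_sig − N = −72.7 − (−87.82) = 15.12 dB → 15.1 dB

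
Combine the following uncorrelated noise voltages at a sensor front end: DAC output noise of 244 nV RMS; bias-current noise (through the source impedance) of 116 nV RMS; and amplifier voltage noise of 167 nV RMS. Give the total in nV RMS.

318 nV

Uncorrelated sources add in power (mean-square): V_tot = √(ΣV_i²)
V_tot = √[(2.44×10⁻⁷)² + (1.16×10⁻⁷)² + (1.67×10⁻⁷)²] = 3.18×10⁻⁷ V = 318 nV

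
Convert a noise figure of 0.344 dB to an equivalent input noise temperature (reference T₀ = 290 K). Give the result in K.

F = 10^(0.344/10) = 1.08243
T_e = (F − 1)·T₀ = (1.08243 − 1) × 290 = 23.9 K

23.9 K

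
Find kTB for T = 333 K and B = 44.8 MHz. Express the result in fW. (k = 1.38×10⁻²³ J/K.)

P_n = kTB = 1.38×10⁻²³ × 333 × 4.48×10⁷ = 2.06×10⁻¹³ W = 206 fW

206 fW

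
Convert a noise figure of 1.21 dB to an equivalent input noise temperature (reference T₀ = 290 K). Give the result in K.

F = 10^(1.21/10) = 1.3213
T_e = (F − 1)·T₀ = (1.3213 − 1) × 290 = 93.2 K

93.2 K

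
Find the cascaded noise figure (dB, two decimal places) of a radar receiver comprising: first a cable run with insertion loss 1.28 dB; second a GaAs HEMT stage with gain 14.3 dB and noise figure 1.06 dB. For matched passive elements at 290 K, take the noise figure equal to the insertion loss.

Convert to linear (a loss of L dB is a gain of −L dB): F_i = 10^(NF_i/10), G_i = 10^(G_i,dB/10)
  Stage 1: F_1 = 10^(1.28/10) = 1.343, G_1 = 10^(−1.28/10) = 0.7447
  Stage 2: F_2 = 10^(1.06/10) = 1.276, G_2 = 10^(14.3/10) = 26.92
Friis cascade:
  F = 1.343 + (1.276 − 1)/0.7447 = 1.714
NF = 10 log₁₀(1.714) = 2.34 dB

2.34 dB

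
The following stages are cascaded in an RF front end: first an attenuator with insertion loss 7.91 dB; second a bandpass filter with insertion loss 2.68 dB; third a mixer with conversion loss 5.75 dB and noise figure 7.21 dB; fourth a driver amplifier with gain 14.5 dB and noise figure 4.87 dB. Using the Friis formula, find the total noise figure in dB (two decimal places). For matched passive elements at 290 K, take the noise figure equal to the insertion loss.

Convert to linear (a loss of L dB is a gain of −L dB): F_i = 10^(NF_i/10), G_i = 10^(G_i,dB/10)
  Stage 1: F_1 = 10^(7.91/10) = 6.180, G_1 = 10^(−7.91/10) = 0.1618
  Stage 2: F_2 = 10^(2.68/10) = 1.854, G_2 = 10^(−2.68/10) = 0.5395
  Stage 3: F_3 = 10^(7.21/10) = 5.260, G_3 = 10^(−5.75/10) = 0.2661
  Stage 4: F_4 = 10^(4.87/10) = 3.069, G_4 = 10^(14.5/10) = 28.18
Friis cascade:
  F = 6.180 + (1.854 − 1)/0.1618 + (5.260 − 1)/0.08730 + (3.069 − 1)/0.02323 = 149.3
NF = 10 log₁₀(149.3) = 21.74 dB

21.74 dB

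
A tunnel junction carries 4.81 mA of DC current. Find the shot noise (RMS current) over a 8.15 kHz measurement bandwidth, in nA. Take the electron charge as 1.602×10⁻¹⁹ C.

I_n = √(2qI·B)
2qI·B = 2 × 1.602×10⁻¹⁹ × 4.81×10⁻³ × 8.15×10³ = 1.26×10⁻¹⁷ A²
I_n = √(1.26×10⁻¹⁷) = 3.54×10⁻⁹ A = 3.54 nA

3.54 nA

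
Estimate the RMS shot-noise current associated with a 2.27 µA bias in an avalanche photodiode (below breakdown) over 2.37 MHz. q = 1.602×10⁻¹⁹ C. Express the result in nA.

I_n = √(2qI·B)
2qI·B = 2 × 1.602×10⁻¹⁹ × 2.27×10⁻⁶ × 2.37×10⁶ = 1.72×10⁻¹⁸ A²
I_n = √(1.72×10⁻¹⁸) = 1.31×10⁻⁹ A = 1.31 nA

1.31 nA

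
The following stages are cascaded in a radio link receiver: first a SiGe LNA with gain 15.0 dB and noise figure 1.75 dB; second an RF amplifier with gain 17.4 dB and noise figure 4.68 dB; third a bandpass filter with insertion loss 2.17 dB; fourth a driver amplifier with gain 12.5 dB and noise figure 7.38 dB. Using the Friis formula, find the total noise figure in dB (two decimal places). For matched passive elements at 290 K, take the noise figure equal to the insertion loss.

Convert to linear (a loss of L dB is a gain of −L dB): F_i = 10^(NF_i/10), G_i = 10^(G_i,dB/10)
  Stage 1: F_1 = 10^(1.75/10) = 1.496, G_1 = 10^(15.0/10) = 31.62
  Stage 2: F_2 = 10^(4.68/10) = 2.938, G_2 = 10^(17.4/10) = 54.95
  Stage 3: F_3 = 10^(2.17/10) = 1.648, G_3 = 10^(−2.17/10) = 0.6067
  Stage 4: F_4 = 10^(7.38/10) = 5.470, G_4 = 10^(12.5/10) = 17.78
Friis cascade:
  F = 1.496 + (2.938 − 1)/31.62 + (1.648 − 1)/1738 + (5.470 − 1)/1054 = 1.562
NF = 10 log₁₀(1.562) = 1.94 dB

1.94 dB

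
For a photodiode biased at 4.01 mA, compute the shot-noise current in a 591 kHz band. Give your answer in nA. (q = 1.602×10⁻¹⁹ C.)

I_n = √(2qI·B)
2qI·B = 2 × 1.602×10⁻¹⁹ × 4.01×10⁻³ × 5.91×10⁵ = 7.59×10⁻¹⁶ A²
I_n = √(7.59×10⁻¹⁶) = 2.76×10⁻⁸ A = 27.6 nA

27.6 nA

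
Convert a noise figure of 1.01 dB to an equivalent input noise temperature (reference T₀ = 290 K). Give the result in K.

F = 10^(1.01/10) = 1.26183
T_e = (F − 1)·T₀ = (1.26183 − 1) × 290 = 75.9 K

75.9 K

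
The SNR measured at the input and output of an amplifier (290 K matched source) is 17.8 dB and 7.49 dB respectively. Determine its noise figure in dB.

10.31 dB

NF (dB) = SNR_in(dB) − SNR_out(dB) when the source is at T₀
NF = 17.8 − 7.49 = 10.31 dB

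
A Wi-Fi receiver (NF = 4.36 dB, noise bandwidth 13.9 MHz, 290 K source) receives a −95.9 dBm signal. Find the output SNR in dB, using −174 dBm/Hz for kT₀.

2.3 dB

Noise floor: N = −174 + 10 log₁₀(B) + NF
10 log₁₀(1.39×10⁷) = 71.43 dB
N = −174 + 71.43 + 4.36 = −98.21 dBm
SNR = P_sig − N = −95.9 − (−98.21) = 2.31 dB → 2.3 dB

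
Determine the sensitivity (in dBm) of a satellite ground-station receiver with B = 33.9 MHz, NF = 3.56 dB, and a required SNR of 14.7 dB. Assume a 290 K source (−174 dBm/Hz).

−80.4 dBm

Sensitivity = −174 + 10 log₁₀(B) + NF + SNR_min
= −174 + 75.3 + 3.56 + 14.7
= −80.44 dBm → −80.4 dBm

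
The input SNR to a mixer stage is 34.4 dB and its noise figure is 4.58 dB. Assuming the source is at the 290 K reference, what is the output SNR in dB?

By definition F = SNR_in/SNR_out, so in dB: SNR_out = SNR_in − NF
SNR_out = 34.4 − 4.58 = 29.82 dB

29.82 dB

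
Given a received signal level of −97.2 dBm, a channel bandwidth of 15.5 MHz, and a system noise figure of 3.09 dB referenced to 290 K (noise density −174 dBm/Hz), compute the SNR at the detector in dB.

Noise floor: N = −174 + 10 log₁₀(B) + NF
10 log₁₀(1.55×10⁷) = 71.9 dB
N = −174 + 71.9 + 3.09 = −99.01 dBm
SNR = P_sig − N = −97.2 − (−99.01) = 1.81 dB → 1.8 dB

1.8 dB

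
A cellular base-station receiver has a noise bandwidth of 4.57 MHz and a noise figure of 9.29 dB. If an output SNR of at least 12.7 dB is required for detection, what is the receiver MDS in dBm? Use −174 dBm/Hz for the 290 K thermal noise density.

−85.4 dBm

Sensitivity = −174 + 10 log₁₀(B) + NF + SNR_min
= −174 + 66.6 + 9.29 + 12.7
= −85.41 dBm → −85.4 dBm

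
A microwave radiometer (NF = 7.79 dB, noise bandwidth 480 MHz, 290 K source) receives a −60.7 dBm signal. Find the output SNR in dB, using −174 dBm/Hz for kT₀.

18.7 dB

Noise floor: N = −174 + 10 log₁₀(B) + NF
10 log₁₀(4.80×10⁸) = 86.81 dB
N = −174 + 86.81 + 7.79 = −79.40 dBm
SNR = P_sig − N = −60.7 − (−79.40) = 18.70 dB → 18.7 dB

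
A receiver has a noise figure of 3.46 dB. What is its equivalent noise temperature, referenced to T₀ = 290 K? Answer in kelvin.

F = 10^(3.46/10) = 2.2182
T_e = (F − 1)·T₀ = (2.2182 − 1) × 290 = 353 K

353 K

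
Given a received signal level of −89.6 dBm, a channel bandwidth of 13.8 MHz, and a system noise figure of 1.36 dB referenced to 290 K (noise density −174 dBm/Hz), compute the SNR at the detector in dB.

Noise floor: N = −174 + 10 log₁₀(B) + NF
10 log₁₀(1.38×10⁷) = 71.4 dB
N = −174 + 71.4 + 1.36 = −101.24 dBm
SNR = P_sig − N = −89.6 − (−101.24) = 11.64 dB → 11.6 dB

11.6 dB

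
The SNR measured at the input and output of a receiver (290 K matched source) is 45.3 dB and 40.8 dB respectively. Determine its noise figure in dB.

NF (dB) = SNR_in(dB) − SNR_out(dB) when the source is at T₀
NF = 45.3 − 40.8 = 4.5 dB

4.5 dB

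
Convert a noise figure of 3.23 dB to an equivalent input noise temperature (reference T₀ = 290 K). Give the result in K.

320 K

F = 10^(3.23/10) = 2.10378
T_e = (F − 1)·T₀ = (2.10378 − 1) × 290 = 320 K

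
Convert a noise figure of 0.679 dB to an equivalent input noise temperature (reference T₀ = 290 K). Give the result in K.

49.1 K

F = 10^(0.679/10) = 1.16923
T_e = (F − 1)·T₀ = (1.16923 − 1) × 290 = 49.1 K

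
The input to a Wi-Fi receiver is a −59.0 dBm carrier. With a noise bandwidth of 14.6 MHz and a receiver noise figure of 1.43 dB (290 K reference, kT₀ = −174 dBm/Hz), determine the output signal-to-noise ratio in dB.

Noise floor: N = −174 + 10 log₁₀(B) + NF
10 log₁₀(1.46×10⁷) = 71.64 dB
N = −174 + 71.64 + 1.43 = −100.93 dBm
SNR = P_sig − N = −59.0 − (−100.93) = 41.93 dB → 41.9 dB

41.9 dB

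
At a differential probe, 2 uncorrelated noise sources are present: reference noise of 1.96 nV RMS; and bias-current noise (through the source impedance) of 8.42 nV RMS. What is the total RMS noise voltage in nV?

Uncorrelated sources add in power (mean-square): V_tot = √(ΣV_i²)
V_tot = √[(1.96×10⁻⁹)² + (8.42×10⁻⁹)²] = 8.65×10⁻⁹ V = 8.65 nV

8.65 nV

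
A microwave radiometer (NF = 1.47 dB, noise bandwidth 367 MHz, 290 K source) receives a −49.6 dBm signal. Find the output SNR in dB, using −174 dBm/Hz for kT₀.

Noise floor: N = −174 + 10 log₁₀(B) + NF
10 log₁₀(3.67×10⁸) = 85.65 dB
N = −174 + 85.65 + 1.47 = −86.88 dBm
SNR = P_sig − N = −49.6 − (−86.88) = 37.28 dB → 37.3 dB

37.3 dB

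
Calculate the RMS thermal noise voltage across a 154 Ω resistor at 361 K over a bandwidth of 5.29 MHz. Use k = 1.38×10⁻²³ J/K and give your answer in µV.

V_n = √(4kTRB)
4kTRB = 4 × 1.38×10⁻²³ × 361 × 1.54×10² × 5.29×10⁶ = 1.62×10⁻¹¹ V²
V_n = √(1.62×10⁻¹¹) = 4.03×10⁻⁶ V = 4.03 µV

4.03 µV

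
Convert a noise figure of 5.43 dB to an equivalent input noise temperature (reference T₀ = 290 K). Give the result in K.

F = 10^(5.43/10) = 3.4914
T_e = (F − 1)·T₀ = (3.4914 − 1) × 290 = 723 K

723 K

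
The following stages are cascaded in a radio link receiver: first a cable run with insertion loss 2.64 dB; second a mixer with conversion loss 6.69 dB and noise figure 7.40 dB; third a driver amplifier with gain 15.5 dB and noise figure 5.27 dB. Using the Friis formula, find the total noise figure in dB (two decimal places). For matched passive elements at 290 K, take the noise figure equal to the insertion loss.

14.82 dB

Convert to linear (a loss of L dB is a gain of −L dB): F_i = 10^(NF_i/10), G_i = 10^(G_i,dB/10)
  Stage 1: F_1 = 10^(2.64/10) = 1.837, G_1 = 10^(−2.64/10) = 0.5445
  Stage 2: F_2 = 10^(7.40/10) = 5.495, G_2 = 10^(−6.69/10) = 0.2143
  Stage 3: F_3 = 10^(5.27/10) = 3.365, G_3 = 10^(15.5/10) = 35.48
Friis cascade:
  F = 1.837 + (5.495 − 1)/0.5445 + (3.365 − 1)/0.1167 = 30.36
NF = 10 log₁₀(30.36) = 14.82 dB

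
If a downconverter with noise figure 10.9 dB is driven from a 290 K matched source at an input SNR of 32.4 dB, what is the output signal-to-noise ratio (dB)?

By definition F = SNR_in/SNR_out, so in dB: SNR_out = SNR_in − NF
SNR_out = 32.4 − 10.9 = 21.5 dB

21.5 dB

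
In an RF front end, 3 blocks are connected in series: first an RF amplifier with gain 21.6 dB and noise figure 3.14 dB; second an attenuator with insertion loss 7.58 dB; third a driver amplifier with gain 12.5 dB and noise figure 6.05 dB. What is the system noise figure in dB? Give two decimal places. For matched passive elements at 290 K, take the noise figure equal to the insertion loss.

Convert to linear (a loss of L dB is a gain of −L dB): F_i = 10^(NF_i/10), G_i = 10^(G_i,dB/10)
  Stage 1: F_1 = 10^(3.14/10) = 2.061, G_1 = 10^(21.6/10) = 144.5
  Stage 2: F_2 = 10^(7.58/10) = 5.728, G_2 = 10^(−7.58/10) = 0.1746
  Stage 3: F_3 = 10^(6.05/10) = 4.027, G_3 = 10^(12.5/10) = 17.78
Friis cascade:
  F = 2.061 + (5.728 − 1)/144.5 + (4.027 − 1)/25.23 = 2.213
NF = 10 log₁₀(2.213) = 3.45 dB

3.45 dB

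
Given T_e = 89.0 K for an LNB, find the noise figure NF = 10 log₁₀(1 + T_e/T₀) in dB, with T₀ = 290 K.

F = 1 + T_e/T₀ = 1 + 89.0/290 = 1.3069
NF = 10 log₁₀(1.3069) = 1.16 dB

1.16 dB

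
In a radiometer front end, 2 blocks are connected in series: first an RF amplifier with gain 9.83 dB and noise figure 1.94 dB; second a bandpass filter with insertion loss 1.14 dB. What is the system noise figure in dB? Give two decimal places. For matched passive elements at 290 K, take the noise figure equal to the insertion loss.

Convert to linear (a loss of L dB is a gain of −L dB): F_i = 10^(NF_i/10), G_i = 10^(G_i,dB/10)
  Stage 1: F_1 = 10^(1.94/10) = 1.563, G_1 = 10^(9.83/10) = 9.616
  Stage 2: F_2 = 10^(1.14/10) = 1.300, G_2 = 10^(−1.14/10) = 0.7691
Friis cascade:
  F = 1.563 + (1.300 − 1)/9.616 = 1.594
NF = 10 log₁₀(1.594) = 2.03 dB

2.03 dB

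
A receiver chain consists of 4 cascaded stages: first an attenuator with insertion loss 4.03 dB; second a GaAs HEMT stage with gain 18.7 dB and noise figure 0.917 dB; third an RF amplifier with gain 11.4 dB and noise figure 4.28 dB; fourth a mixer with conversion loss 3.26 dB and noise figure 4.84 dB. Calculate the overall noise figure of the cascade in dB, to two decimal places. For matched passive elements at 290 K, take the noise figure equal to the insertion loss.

5.03 dB

Convert to linear (a loss of L dB is a gain of −L dB): F_i = 10^(NF_i/10), G_i = 10^(G_i,dB/10)
  Stage 1: F_1 = 10^(4.03/10) = 2.529, G_1 = 10^(−4.03/10) = 0.3954
  Stage 2: F_2 = 10^(0.917/10) = 1.235, G_2 = 10^(18.7/10) = 74.13
  Stage 3: F_3 = 10^(4.28/10) = 2.679, G_3 = 10^(11.4/10) = 13.80
  Stage 4: F_4 = 10^(4.84/10) = 3.048, G_4 = 10^(−3.26/10) = 0.4721
Friis cascade:
  F = 2.529 + (1.235 − 1)/0.3954 + (2.679 − 1)/29.31 + (3.048 − 1)/404.6 = 3.186
NF = 10 log₁₀(3.186) = 5.03 dB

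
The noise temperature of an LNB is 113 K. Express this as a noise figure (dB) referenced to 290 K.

1.43 dB

F = 1 + T_e/T₀ = 1 + 113/290 = 1.38966
NF = 10 log₁₀(1.38966) = 1.43 dB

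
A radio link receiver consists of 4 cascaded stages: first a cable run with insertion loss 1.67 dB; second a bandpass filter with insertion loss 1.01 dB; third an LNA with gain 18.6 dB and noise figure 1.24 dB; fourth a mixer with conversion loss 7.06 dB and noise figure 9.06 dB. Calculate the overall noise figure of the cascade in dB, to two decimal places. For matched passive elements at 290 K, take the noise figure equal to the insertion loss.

Convert to linear (a loss of L dB is a gain of −L dB): F_i = 10^(NF_i/10), G_i = 10^(G_i,dB/10)
  Stage 1: F_1 = 10^(1.67/10) = 1.469, G_1 = 10^(−1.67/10) = 0.6808
  Stage 2: F_2 = 10^(1.01/10) = 1.262, G_2 = 10^(−1.01/10) = 0.7925
  Stage 3: F_3 = 10^(1.24/10) = 1.330, G_3 = 10^(18.6/10) = 72.44
  Stage 4: F_4 = 10^(9.06/10) = 8.054, G_4 = 10^(−7.06/10) = 0.1968
Friis cascade:
  F = 1.469 + (1.262 − 1)/0.6808 + (1.330 − 1)/0.5395 + (8.054 − 1)/39.08 = 2.647
NF = 10 log₁₀(2.647) = 4.23 dB

4.23 dB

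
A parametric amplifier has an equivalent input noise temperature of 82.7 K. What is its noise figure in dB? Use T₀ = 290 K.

1.09 dB

F = 1 + T_e/T₀ = 1 + 82.7/290 = 1.28517
NF = 10 log₁₀(1.28517) = 1.09 dB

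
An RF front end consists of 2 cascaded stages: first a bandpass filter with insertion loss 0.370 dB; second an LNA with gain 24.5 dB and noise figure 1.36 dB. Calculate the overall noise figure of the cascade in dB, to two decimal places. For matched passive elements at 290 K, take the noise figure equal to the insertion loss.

Convert to linear (a loss of L dB is a gain of −L dB): F_i = 10^(NF_i/10), G_i = 10^(G_i,dB/10)
  Stage 1: F_1 = 10^(0.370/10) = 1.089, G_1 = 10^(−0.370/10) = 0.9183
  Stage 2: F_2 = 10^(1.36/10) = 1.368, G_2 = 10^(24.5/10) = 281.8
Friis cascade:
  F = 1.089 + (1.368 − 1)/0.9183 = 1.489
NF = 10 log₁₀(1.489) = 1.73 dB

1.73 dB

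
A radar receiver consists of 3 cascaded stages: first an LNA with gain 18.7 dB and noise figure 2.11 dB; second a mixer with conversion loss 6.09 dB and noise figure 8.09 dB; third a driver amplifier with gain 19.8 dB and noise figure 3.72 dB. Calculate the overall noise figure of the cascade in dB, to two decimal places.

Convert to linear (a loss of L dB is a gain of −L dB): F_i = 10^(NF_i/10), G_i = 10^(G_i,dB/10)
  Stage 1: F_1 = 10^(2.11/10) = 1.626, G_1 = 10^(18.7/10) = 74.13
  Stage 2: F_2 = 10^(8.09/10) = 6.442, G_2 = 10^(−6.09/10) = 0.2460
  Stage 3: F_3 = 10^(3.72/10) = 2.355, G_3 = 10^(19.8/10) = 95.50
Friis cascade:
  F = 1.626 + (6.442 − 1)/74.13 + (2.355 − 1)/18.24 = 1.773
NF = 10 log₁₀(1.773) = 2.49 dB

2.49 dB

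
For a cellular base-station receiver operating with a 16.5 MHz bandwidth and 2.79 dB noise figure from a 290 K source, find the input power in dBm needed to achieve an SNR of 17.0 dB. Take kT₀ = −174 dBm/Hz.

Sensitivity = −174 + 10 log₁₀(B) + NF + SNR_min
= −174 + 72.17 + 2.79 + 17.0
= −82.04 dBm → −82.0 dBm

−82.0 dBm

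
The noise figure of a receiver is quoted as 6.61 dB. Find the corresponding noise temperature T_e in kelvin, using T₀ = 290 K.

1039 K

F = 10^(6.61/10) = 4.58142
T_e = (F − 1)·T₀ = (4.58142 − 1) × 290 = 1039 K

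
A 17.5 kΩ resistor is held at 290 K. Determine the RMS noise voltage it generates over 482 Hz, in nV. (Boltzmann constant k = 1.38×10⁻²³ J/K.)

367 nV

V_n = √(4kTRB)
4kTRB = 4 × 1.38×10⁻²³ × 290 × 1.75×10⁴ × 4.82×10² = 1.35×10⁻¹³ V²
V_n = √(1.35×10⁻¹³) = 3.67×10⁻⁷ V = 367 nV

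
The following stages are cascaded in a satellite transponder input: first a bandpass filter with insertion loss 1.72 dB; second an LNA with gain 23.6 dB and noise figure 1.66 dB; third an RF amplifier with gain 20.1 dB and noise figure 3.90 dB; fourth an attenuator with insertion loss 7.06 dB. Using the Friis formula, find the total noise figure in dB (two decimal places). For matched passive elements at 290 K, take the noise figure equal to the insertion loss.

Convert to linear (a loss of L dB is a gain of −L dB): F_i = 10^(NF_i/10), G_i = 10^(G_i,dB/10)
  Stage 1: F_1 = 10^(1.72/10) = 1.486, G_1 = 10^(−1.72/10) = 0.6730
  Stage 2: F_2 = 10^(1.66/10) = 1.466, G_2 = 10^(23.6/10) = 229.1
  Stage 3: F_3 = 10^(3.90/10) = 2.455, G_3 = 10^(20.1/10) = 102.3
  Stage 4: F_4 = 10^(7.06/10) = 5.082, G_4 = 10^(−7.06/10) = 0.1968
Friis cascade:
  F = 1.486 + (1.466 − 1)/0.6730 + (2.455 − 1)/154.2 + (5.082 − 1)/1.578×10⁴ = 2.187
NF = 10 log₁₀(2.187) = 3.40 dB

3.40 dB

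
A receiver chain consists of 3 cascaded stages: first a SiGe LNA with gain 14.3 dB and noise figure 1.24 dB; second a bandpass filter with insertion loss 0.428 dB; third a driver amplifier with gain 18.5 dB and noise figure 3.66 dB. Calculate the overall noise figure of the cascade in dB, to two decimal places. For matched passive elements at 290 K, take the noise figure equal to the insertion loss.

Convert to linear (a loss of L dB is a gain of −L dB): F_i = 10^(NF_i/10), G_i = 10^(G_i,dB/10)
  Stage 1: F_1 = 10^(1.24/10) = 1.330, G_1 = 10^(14.3/10) = 26.92
  Stage 2: F_2 = 10^(0.428/10) = 1.104, G_2 = 10^(−0.428/10) = 0.9061
  Stage 3: F_3 = 10^(3.66/10) = 2.323, G_3 = 10^(18.5/10) = 70.79
Friis cascade:
  F = 1.330 + (1.104 − 1)/26.92 + (2.323 − 1)/24.39 = 1.389
NF = 10 log₁₀(1.389) = 1.43 dB

1.43 dB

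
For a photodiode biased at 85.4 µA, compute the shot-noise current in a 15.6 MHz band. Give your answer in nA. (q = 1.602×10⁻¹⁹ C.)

20.7 nA

I_n = √(2qI·B)
2qI·B = 2 × 1.602×10⁻¹⁹ × 8.54×10⁻⁵ × 1.56×10⁷ = 4.27×10⁻¹⁶ A²
I_n = √(4.27×10⁻¹⁶) = 2.07×10⁻⁸ A = 20.7 nA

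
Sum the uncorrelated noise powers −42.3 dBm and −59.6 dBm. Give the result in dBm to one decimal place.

Convert to linear, add, convert back:
P₁ = 5.89×10⁻⁸ W, P₂ = 1.10×10⁻⁹ W
P_tot = 6.00×10⁻⁸ W → 10 log₁₀(P_tot / 10⁻³) = −42.2 dBm

−42.2 dBm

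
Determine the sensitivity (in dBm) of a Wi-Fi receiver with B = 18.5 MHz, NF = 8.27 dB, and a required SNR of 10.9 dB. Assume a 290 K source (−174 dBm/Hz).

−82.2 dBm

Sensitivity = −174 + 10 log₁₀(B) + NF + SNR_min
= −174 + 72.67 + 8.27 + 10.9
= −82.16 dBm → −82.2 dBm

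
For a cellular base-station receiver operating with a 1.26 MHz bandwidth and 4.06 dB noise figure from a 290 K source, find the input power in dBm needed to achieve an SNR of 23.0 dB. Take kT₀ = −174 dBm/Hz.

Sensitivity = −174 + 10 log₁₀(B) + NF + SNR_min
= −174 + 61 + 4.06 + 23.0
= −85.94 dBm → −85.9 dBm

−85.9 dBm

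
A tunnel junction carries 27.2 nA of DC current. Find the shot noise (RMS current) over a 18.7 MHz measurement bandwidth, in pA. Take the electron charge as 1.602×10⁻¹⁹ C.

I_n = √(2qI·B)
2qI·B = 2 × 1.602×10⁻¹⁹ × 2.72×10⁻⁸ × 1.87×10⁷ = 1.63×10⁻¹⁹ A²
I_n = √(1.63×10⁻¹⁹) = 4.04×10⁻¹⁰ A = 404 pA

404 pA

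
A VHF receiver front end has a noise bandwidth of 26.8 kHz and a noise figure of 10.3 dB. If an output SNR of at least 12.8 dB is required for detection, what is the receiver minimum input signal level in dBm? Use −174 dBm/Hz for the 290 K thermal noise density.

−106.6 dBm

Sensitivity = −174 + 10 log₁₀(B) + NF + SNR_min
= −174 + 44.28 + 10.3 + 12.8
= −106.62 dBm → −106.6 dBm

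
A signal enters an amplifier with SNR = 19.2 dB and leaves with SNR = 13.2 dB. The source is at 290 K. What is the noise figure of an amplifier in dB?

6.0 dB

NF (dB) = SNR_in(dB) − SNR_out(dB) when the source is at T₀
NF = 19.2 − 13.2 = 6.0 dB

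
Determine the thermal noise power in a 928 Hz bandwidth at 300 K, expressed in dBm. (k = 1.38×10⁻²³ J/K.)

−144.2 dBm

P_n = kTB = 1.38×10⁻²³ × 300 × 9.28×10² = 3.84×10⁻¹⁸ W
In dBm: 10 log₁₀(3.84×10⁻¹⁸ / 10⁻³) = −144.2 dBm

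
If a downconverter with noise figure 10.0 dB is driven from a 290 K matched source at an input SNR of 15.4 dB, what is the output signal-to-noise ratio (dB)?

By definition F = SNR_in/SNR_out, so in dB: SNR_out = SNR_in − NF
SNR_out = 15.4 − 10.0 = 5.4 dB

5.4 dB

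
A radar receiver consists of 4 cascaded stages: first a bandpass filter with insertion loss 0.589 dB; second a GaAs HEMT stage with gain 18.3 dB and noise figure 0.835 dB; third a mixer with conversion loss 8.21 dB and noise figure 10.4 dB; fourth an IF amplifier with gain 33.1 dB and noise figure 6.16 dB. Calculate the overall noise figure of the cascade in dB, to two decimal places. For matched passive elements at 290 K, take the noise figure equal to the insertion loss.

Convert to linear (a loss of L dB is a gain of −L dB): F_i = 10^(NF_i/10), G_i = 10^(G_i,dB/10)
  Stage 1: F_1 = 10^(0.589/10) = 1.145, G_1 = 10^(−0.589/10) = 0.8732
  Stage 2: F_2 = 10^(0.835/10) = 1.212, G_2 = 10^(18.3/10) = 67.61
  Stage 3: F_3 = 10^(10.4/10) = 10.96, G_3 = 10^(−8.21/10) = 0.1510
  Stage 4: F_4 = 10^(6.16/10) = 4.130, G_4 = 10^(33.1/10) = 2042
Friis cascade:
  F = 1.145 + (1.212 − 1)/0.8732 + (10.96 − 1)/59.03 + (4.130 − 1)/8.915 = 1.908
NF = 10 log₁₀(1.908) = 2.81 dB

2.81 dB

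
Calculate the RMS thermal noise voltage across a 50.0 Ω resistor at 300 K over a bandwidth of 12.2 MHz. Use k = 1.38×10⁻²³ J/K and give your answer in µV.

V_n = √(4kTRB)
4kTRB = 4 × 1.38×10⁻²³ × 300 × 5.00×10¹ × 1.22×10⁷ = 1.01×10⁻¹¹ V²
V_n = √(1.01×10⁻¹¹) = 3.18×10⁻⁶ V = 3.18 µV

3.18 µV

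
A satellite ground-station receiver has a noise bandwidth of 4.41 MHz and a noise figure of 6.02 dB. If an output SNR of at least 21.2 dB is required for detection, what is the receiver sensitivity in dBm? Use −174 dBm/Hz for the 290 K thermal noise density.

−80.3 dBm

Sensitivity = −174 + 10 log₁₀(B) + NF + SNR_min
= −174 + 66.44 + 6.02 + 21.2
= −80.34 dBm → −80.3 dBm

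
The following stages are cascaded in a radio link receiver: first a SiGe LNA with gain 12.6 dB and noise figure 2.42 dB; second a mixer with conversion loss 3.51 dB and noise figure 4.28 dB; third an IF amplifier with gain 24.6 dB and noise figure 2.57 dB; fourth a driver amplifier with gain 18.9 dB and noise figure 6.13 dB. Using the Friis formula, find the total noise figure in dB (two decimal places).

Convert to linear (a loss of L dB is a gain of −L dB): F_i = 10^(NF_i/10), G_i = 10^(G_i,dB/10)
  Stage 1: F_1 = 10^(2.42/10) = 1.746, G_1 = 10^(12.6/10) = 18.20
  Stage 2: F_2 = 10^(4.28/10) = 2.679, G_2 = 10^(−3.51/10) = 0.4457
  Stage 3: F_3 = 10^(2.57/10) = 1.807, G_3 = 10^(24.6/10) = 288.4
  Stage 4: F_4 = 10^(6.13/10) = 4.102, G_4 = 10^(18.9/10) = 77.62
Friis cascade:
  F = 1.746 + (2.679 − 1)/18.20 + (1.807 − 1)/8.110 + (4.102 − 1)/2339 = 1.939
NF = 10 log₁₀(1.939) = 2.88 dB

2.88 dB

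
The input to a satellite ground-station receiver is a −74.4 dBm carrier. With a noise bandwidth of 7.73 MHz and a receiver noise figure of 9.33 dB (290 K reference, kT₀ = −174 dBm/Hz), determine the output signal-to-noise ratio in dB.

21.4 dB

Noise floor: N = −174 + 10 log₁₀(B) + NF
10 log₁₀(7.73×10⁶) = 68.88 dB
N = −174 + 68.88 + 9.33 = −95.79 dBm
SNR = P_sig − N = −74.4 − (−95.79) = 21.39 dB → 21.4 dB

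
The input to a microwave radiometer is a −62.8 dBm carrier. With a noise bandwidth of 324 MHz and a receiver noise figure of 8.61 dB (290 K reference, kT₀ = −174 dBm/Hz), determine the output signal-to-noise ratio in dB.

Noise floor: N = −174 + 10 log₁₀(B) + NF
10 log₁₀(3.24×10⁸) = 85.11 dB
N = −174 + 85.11 + 8.61 = −80.28 dBm
SNR = P_sig − N = −62.8 − (−80.28) = 17.48 dB → 17.5 dB

17.5 dB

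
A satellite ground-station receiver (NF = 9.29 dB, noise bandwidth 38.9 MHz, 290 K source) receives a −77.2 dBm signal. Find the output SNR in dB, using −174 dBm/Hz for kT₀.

Noise floor: N = −174 + 10 log₁₀(B) + NF
10 log₁₀(3.89×10⁷) = 75.9 dB
N = −174 + 75.9 + 9.29 = −88.81 dBm
SNR = P_sig − N = −77.2 − (−88.81) = 11.61 dB → 11.6 dB

11.6 dB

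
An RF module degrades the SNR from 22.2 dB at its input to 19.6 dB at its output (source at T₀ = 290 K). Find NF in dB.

NF (dB) = SNR_in(dB) − SNR_out(dB) when the source is at T₀
NF = 22.2 − 19.6 = 2.6 dB

2.6 dB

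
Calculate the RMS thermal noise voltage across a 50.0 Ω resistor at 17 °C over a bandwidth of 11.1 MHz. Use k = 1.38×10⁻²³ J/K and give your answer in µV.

T = 17 °C + 273.15 = 290.15 K
V_n = √(4kTRB)
4kTRB = 4 × 1.38×10⁻²³ × 290.15 × 5.00×10¹ × 1.11×10⁷ = 8.89×10⁻¹² V²
V_n = √(8.89×10⁻¹²) = 2.98×10⁻⁶ V = 2.98 µV

2.98 µV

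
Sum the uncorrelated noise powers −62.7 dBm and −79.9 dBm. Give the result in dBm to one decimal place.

−62.6 dBm

Convert to linear, add, convert back:
P₁ = 5.37×10⁻¹⁰ W, P₂ = 1.02×10⁻¹¹ W
P_tot = 5.47×10⁻¹⁰ W → 10 log₁₀(P_tot / 10⁻³) = −62.6 dBm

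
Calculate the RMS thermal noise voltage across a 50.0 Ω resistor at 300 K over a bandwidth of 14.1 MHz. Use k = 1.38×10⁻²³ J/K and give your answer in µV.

V_n = √(4kTRB)
4kTRB = 4 × 1.38×10⁻²³ × 300 × 5.00×10¹ × 1.41×10⁷ = 1.17×10⁻¹¹ V²
V_n = √(1.17×10⁻¹¹) = 3.42×10⁻⁶ V = 3.42 µV

3.42 µV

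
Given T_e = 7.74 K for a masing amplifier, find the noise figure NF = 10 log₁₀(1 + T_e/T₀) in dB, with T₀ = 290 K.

F = 1 + T_e/T₀ = 1 + 7.74/290 = 1.02669
NF = 10 log₁₀(1.02669) = 0.114 dB

0.114 dB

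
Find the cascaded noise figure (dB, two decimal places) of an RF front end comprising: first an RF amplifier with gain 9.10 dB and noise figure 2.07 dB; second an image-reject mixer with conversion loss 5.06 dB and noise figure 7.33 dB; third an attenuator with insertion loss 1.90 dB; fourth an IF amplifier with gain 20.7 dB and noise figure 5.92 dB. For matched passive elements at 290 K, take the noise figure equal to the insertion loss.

Convert to linear (a loss of L dB is a gain of −L dB): F_i = 10^(NF_i/10), G_i = 10^(G_i,dB/10)
  Stage 1: F_1 = 10^(2.07/10) = 1.611, G_1 = 10^(9.10/10) = 8.128
  Stage 2: F_2 = 10^(7.33/10) = 5.408, G_2 = 10^(−5.06/10) = 0.3119
  Stage 3: F_3 = 10^(1.90/10) = 1.549, G_3 = 10^(−1.90/10) = 0.6457
  Stage 4: F_4 = 10^(5.92/10) = 3.908, G_4 = 10^(20.7/10) = 117.5
Friis cascade:
  F = 1.611 + (5.408 − 1)/8.128 + (1.549 − 1)/2.535 + (3.908 − 1)/1.637 = 4.146
NF = 10 log₁₀(4.146) = 6.18 dB

6.18 dB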